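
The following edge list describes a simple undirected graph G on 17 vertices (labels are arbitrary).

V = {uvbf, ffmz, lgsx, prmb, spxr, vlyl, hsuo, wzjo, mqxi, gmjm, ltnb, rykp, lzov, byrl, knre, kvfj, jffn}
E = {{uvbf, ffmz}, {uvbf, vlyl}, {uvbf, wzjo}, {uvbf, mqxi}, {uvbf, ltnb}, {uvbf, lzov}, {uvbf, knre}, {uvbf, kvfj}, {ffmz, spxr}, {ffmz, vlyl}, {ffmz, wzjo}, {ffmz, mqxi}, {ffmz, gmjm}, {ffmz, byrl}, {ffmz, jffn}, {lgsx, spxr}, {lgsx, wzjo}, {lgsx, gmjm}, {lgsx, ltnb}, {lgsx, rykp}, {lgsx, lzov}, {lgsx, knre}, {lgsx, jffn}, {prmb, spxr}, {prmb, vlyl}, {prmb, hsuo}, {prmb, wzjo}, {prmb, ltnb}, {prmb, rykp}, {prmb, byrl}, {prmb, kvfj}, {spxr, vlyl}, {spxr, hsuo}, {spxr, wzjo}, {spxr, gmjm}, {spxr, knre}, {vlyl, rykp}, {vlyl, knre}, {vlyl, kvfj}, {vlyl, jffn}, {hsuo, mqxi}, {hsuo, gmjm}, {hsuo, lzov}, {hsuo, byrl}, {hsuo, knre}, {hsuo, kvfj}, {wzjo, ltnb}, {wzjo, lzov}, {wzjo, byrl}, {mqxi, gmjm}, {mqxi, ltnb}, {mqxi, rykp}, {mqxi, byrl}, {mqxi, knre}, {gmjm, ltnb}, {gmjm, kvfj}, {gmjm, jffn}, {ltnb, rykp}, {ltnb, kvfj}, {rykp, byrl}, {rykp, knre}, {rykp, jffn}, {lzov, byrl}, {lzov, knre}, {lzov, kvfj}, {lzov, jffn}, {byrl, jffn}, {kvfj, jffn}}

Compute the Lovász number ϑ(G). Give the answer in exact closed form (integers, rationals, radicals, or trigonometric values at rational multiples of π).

deg(knre) = 8; N(knre) = {uvbf, lgsx, spxr, vlyl, hsuo, mqxi, rykp, lzov}.
N(rykp) = {lgsx, prmb, vlyl, mqxi, ltnb, byrl, knre, jffn}, |N(rykp)| = 8.
deg(mqxi) = 8; N(mqxi) = {uvbf, ffmz, hsuo, gmjm, ltnb, rykp, byrl, knre}.
deg(lgsx) = 8; N(lgsx) = {spxr, wzjo, gmjm, ltnb, rykp, lzov, knre, jffn}.
Regular of degree 8 on 17 vertices: strongly regular (17,8,3,4).
Distinct eigenvalues (to 5 d.p.): [8.0, 1.56155, -2.56155].
Lovász (edge-transitive): ϑ = −17·(-sqrt(17)/2 - 1/2)/((8)−(-sqrt(17)/2 - 1/2)) = sqrt(17).
≈ 4.1231 (to 4 d.p.).

sqrt(17)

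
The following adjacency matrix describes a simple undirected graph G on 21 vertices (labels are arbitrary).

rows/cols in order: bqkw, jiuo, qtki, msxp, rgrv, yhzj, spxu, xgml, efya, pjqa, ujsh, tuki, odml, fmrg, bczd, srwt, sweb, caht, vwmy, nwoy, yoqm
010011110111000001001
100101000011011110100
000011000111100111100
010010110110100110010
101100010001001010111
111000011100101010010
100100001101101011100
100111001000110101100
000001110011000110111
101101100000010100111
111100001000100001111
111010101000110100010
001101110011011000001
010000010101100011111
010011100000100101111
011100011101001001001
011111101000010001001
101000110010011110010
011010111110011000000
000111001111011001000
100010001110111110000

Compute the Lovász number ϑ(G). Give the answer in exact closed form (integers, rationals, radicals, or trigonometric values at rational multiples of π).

6

N(jiuo) = {bqkw, msxp, yhzj, ujsh, tuki, fmrg, bczd, srwt, sweb, vwmy}, |N(jiuo)| = 10.
deg(xgml) = 10; N(xgml) = {bqkw, msxp, rgrv, yhzj, efya, odml, fmrg, srwt, caht, vwmy}.
Vertex nwoy has 10 neighbors: msxp, rgrv, yhzj, efya, pjqa, ujsh, tuki, fmrg, bczd, caht.
Vertex msxp has 10 neighbors: jiuo, rgrv, spxu, xgml, pjqa, ujsh, odml, srwt, sweb, nwoy.
Regular of degree 10 on 21 vertices: Kneser K(7,2) on C(7,2)=21 vertices.
A has 3 distinct eigenvalues ≈ [10.0, 1.0, -4.0].
Lovász (edge-transitive): ϑ = −21·(-4)/((10)−(-4)) = 6.
= 6.000000… (decimal).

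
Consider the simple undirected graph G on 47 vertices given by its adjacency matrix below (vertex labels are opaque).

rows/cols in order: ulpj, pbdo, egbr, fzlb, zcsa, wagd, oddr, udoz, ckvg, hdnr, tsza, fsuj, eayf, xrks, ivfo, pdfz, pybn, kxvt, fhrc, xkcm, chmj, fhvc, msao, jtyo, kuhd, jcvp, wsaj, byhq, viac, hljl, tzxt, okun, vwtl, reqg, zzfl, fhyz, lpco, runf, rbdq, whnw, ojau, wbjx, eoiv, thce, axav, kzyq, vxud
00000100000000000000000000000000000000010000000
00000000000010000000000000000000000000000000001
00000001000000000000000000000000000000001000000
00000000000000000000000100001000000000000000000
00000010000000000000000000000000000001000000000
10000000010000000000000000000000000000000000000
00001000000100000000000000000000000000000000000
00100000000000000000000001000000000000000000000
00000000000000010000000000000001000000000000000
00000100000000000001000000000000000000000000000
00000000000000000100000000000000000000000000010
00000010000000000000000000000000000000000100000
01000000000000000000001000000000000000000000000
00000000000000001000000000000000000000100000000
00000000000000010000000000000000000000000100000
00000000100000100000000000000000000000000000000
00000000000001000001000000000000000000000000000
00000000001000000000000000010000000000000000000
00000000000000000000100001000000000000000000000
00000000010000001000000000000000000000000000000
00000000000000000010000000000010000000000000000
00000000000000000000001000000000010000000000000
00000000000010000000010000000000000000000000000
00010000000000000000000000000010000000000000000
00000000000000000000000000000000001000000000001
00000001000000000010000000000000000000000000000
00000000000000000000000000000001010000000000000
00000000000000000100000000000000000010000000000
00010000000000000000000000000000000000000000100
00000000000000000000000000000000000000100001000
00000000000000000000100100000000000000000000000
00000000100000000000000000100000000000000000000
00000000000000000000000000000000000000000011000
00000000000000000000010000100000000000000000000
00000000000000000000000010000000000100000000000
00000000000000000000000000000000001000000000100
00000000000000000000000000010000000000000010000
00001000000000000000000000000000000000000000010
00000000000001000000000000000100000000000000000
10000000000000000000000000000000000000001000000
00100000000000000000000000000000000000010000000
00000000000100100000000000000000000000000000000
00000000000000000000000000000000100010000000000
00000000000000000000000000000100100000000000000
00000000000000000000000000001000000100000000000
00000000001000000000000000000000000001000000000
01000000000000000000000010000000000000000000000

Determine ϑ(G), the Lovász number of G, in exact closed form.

deg(egbr) = 2; N(egbr) = {udoz, ojau}.
deg(fhyz) = 2; N(fhyz) = {zzfl, axav}.
Vertex jcvp has 2 neighbors: udoz, fhrc.
Vertex kzyq has 2 neighbors: tsza, runf.
47-vertex 2-regular graph: connected 2-regular on 47 ⇒ C_{47}.
spec(A) ≈ [2.0, 1.98215, 1.92894, 1.8413, 1.7208, 1.5696, 1.39038, 1.18636, 0.96116, 0.71882, 0.46364, 0.20019, -0.06683, -0.33266, -0.59255, -0.84187, -1.07616, -1.29126, -1.4833, -1.64888, -1.78504, -1.88934, -1.95992, -1.99553] (distinct, 5 d.p.).
ϑ = −N·λ_min/(λ_max−λ_min) = −47·(-2*cos(pi/47))/(2−(-2*cos(pi/47))) = 47*cos(pi/47)/(cos(pi/47) + 1).
= 23.4737… (decimal).
Lovász sandwich 23 ≤ 47*cos(pi/47)/(cos(pi/47) + 1) ≤ 24: both strict.

47*cos(pi/47)/(cos(pi/47) + 1)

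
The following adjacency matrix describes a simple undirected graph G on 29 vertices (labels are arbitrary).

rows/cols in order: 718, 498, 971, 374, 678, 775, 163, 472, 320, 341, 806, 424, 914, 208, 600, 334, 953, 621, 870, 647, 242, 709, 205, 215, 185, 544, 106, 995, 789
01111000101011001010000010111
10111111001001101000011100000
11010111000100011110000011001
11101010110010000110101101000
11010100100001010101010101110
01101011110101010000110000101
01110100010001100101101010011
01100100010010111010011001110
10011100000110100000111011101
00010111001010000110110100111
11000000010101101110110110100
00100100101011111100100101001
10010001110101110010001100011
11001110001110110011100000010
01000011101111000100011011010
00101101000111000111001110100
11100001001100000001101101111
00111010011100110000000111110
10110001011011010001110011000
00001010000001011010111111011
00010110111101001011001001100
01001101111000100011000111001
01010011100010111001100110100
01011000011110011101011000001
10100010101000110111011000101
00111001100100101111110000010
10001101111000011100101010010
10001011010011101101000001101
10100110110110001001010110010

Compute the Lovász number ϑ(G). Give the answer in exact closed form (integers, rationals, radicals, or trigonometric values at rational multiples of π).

sqrt(29)

N(472) = {498, 971, 775, 341, 914, 600, 334, 953, 870, 709, 205, 544, 106, 995}, |N(472)| = 14.
deg(647) = 14; N(647) = {678, 163, 208, 334, 953, 870, 242, 709, 205, 215, 185, 544, 995, 789}.
deg(215) = 14; N(215) = {498, 374, 678, 341, 806, 424, 914, 334, 953, 621, 647, 709, 205, 789}.
N(334) = {971, 678, 775, 472, 424, 914, 208, 621, 870, 647, 205, 215, 185, 106}, |N(334)| = 14.
Every vertex has degree 14 (N=29); Paley(29): SR with (k,λ,μ)=(14,6,7).
The 3 distinct eigenvalues: [14.0, 2.1926, -3.1926].
Lovász: ϑ = −29(-sqrt(29)/2 - 1/2)/(14+-(-sqrt(29)/2 - 1/2)) = sqrt(29).
≈ 5.3852 (to 4 d.p.).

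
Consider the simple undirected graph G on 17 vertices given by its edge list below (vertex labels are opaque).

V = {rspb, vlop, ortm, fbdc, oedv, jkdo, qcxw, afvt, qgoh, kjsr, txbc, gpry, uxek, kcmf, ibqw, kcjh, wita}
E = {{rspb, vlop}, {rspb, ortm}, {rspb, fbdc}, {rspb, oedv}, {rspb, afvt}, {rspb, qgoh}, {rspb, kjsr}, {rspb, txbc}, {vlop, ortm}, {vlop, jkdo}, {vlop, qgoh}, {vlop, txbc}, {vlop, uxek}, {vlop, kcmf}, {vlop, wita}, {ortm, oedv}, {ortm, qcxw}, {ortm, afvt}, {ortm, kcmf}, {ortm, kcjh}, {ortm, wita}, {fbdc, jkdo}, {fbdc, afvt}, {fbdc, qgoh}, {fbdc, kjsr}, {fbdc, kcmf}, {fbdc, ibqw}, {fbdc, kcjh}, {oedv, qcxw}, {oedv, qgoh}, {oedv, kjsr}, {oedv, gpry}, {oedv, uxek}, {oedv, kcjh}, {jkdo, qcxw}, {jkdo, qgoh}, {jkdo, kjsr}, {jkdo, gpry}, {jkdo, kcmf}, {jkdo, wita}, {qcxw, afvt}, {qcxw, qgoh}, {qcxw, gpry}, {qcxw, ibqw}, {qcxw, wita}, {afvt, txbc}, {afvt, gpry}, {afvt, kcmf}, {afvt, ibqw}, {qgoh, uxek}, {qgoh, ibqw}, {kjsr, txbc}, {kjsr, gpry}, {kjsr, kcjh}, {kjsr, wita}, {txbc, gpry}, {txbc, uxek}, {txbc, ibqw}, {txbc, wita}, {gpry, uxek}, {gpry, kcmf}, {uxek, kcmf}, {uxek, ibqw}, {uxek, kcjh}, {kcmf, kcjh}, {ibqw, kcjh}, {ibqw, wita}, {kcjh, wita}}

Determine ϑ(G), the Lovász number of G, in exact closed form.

sqrt(17)

N(qgoh) = {rspb, vlop, fbdc, oedv, jkdo, qcxw, uxek, ibqw}, |N(qgoh)| = 8.
Vertex ortm has 8 neighbors: rspb, vlop, oedv, qcxw, afvt, kcmf, kcjh, wita.
Vertex gpry has 8 neighbors: oedv, jkdo, qcxw, afvt, kjsr, txbc, uxek, kcmf.
deg(rspb) = 8; N(rspb) = {vlop, ortm, fbdc, oedv, afvt, qgoh, kjsr, txbc}.
Every vertex has degree 8 (N=17); strongly regular (17,8,3,4).
Distinct eigenvalues (to 4 d.p.): [8.0, 1.5616, -2.5616].
Lovász: ϑ = −17(-sqrt(17)/2 - 1/2)/(8+-(-sqrt(17)/2 - 1/2)) = sqrt(17).
= 4.12311… (decimal).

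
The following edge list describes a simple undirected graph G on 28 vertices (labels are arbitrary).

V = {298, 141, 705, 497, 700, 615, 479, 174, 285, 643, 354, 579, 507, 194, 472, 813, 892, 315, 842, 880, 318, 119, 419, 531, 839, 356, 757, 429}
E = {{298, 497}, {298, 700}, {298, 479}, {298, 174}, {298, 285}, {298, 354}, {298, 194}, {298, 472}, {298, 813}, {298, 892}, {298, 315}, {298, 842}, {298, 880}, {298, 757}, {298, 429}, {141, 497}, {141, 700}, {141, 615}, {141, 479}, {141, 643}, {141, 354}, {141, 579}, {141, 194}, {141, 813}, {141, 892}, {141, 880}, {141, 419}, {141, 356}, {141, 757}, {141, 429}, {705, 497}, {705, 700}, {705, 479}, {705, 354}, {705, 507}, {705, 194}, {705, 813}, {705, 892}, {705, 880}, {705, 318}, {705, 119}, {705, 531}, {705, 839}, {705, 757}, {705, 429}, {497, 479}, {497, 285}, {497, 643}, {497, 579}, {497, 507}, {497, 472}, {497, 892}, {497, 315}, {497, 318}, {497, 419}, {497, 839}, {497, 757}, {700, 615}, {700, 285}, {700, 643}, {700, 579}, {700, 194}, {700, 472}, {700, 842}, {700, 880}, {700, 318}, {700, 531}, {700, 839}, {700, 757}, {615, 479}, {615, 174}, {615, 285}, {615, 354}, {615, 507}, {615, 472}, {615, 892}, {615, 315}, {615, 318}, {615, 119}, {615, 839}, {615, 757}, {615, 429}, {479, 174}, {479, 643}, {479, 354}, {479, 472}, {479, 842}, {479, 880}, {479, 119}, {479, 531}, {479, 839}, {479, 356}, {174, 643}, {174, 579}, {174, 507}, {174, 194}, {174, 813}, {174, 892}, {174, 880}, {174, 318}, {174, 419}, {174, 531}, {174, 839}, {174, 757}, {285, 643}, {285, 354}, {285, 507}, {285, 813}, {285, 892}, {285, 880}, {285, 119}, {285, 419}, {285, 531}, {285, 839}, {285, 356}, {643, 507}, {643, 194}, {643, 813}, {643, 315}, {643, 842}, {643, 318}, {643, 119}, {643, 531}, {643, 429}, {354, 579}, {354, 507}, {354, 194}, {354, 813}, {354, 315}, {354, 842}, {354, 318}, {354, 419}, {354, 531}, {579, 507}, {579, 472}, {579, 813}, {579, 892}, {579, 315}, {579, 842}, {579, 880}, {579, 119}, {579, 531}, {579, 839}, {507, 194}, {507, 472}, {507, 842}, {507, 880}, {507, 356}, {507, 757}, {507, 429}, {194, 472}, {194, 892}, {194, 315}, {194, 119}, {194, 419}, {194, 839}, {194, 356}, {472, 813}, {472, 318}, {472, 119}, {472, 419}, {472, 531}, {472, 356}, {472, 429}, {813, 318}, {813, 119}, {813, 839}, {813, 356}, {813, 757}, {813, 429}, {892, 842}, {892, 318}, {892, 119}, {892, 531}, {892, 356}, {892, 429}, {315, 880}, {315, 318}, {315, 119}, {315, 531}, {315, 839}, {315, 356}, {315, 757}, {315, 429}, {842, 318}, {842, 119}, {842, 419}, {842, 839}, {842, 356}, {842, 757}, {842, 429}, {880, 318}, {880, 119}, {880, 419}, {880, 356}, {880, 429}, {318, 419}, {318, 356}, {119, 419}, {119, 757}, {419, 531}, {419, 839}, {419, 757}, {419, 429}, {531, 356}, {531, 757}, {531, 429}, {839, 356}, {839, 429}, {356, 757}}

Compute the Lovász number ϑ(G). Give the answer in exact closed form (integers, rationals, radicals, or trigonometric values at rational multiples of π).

7

N(285) = {298, 497, 700, 615, 643, 354, 507, 813, 892, 880, 119, 419, 531, 839, 356}, |N(285)| = 15.
deg(472) = 15; N(472) = {298, 497, 700, 615, 479, 579, 507, 194, 813, 318, 119, 419, 531, 356, 429}.
Vertex 507 has 15 neighbors: 705, 497, 615, 174, 285, 643, 354, 579, 194, 472, 842, 880, 356, 757, 429.
N(318) = {705, 497, 700, 615, 174, 643, 354, 472, 813, 892, 315, 842, 880, 419, 356}, |N(318)| = 15.
Regular of degree 15 on 28 vertices: this is K(8,2), the Kneser graph.
spec(A) ≈ [15.0, 1.0, -5.0] (distinct, 5 d.p.).
Lovász (edge-transitive): ϑ = −28·(-5)/((15)−(-5)) = 7.
= 7.0000000… (decimal).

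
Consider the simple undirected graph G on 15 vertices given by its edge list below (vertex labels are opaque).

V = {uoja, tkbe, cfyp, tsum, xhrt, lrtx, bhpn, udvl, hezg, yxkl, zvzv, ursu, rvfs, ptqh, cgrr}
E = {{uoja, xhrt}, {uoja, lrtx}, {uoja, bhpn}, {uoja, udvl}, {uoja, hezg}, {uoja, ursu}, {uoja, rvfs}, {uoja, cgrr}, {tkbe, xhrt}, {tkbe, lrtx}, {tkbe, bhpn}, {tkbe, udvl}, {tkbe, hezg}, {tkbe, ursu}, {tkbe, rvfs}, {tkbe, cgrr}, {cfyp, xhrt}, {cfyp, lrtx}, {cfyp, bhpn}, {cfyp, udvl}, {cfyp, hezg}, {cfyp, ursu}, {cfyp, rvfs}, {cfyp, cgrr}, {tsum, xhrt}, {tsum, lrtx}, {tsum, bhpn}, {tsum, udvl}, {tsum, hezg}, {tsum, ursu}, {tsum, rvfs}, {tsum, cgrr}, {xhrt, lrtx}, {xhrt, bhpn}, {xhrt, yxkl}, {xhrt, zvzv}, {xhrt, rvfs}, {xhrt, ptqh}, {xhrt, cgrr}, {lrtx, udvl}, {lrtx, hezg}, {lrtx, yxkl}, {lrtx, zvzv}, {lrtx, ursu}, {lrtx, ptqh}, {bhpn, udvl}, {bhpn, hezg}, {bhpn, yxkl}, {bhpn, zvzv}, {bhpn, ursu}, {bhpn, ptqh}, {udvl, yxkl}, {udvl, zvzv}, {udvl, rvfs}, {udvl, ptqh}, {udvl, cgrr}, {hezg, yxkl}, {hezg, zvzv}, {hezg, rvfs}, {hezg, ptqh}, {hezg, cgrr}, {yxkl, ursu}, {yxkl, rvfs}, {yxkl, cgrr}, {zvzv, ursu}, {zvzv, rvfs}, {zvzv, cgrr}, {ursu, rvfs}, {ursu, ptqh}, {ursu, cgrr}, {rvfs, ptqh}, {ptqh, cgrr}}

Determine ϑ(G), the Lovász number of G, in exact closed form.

N(udvl) = {uoja, tkbe, cfyp, tsum, lrtx, bhpn, yxkl, zvzv, rvfs, ptqh, cgrr}, |N(udvl)| = 11.
deg(lrtx) = 11; N(lrtx) = {uoja, tkbe, cfyp, tsum, xhrt, udvl, hezg, yxkl, zvzv, ursu, ptqh}.
N(bhpn) = {uoja, tkbe, cfyp, tsum, xhrt, udvl, hezg, yxkl, zvzv, ursu, ptqh}, |N(bhpn)| = 11.
deg(yxkl) = 8; N(yxkl) = {xhrt, lrtx, bhpn, udvl, hezg, ursu, rvfs, cgrr}.
3 parts of sizes [7, 4, 4]; α(G) = 7 = ϑ (perfect).
= 7.00000000… (decimal).
7 ≤ 7 ≤ 7: collapsed.

7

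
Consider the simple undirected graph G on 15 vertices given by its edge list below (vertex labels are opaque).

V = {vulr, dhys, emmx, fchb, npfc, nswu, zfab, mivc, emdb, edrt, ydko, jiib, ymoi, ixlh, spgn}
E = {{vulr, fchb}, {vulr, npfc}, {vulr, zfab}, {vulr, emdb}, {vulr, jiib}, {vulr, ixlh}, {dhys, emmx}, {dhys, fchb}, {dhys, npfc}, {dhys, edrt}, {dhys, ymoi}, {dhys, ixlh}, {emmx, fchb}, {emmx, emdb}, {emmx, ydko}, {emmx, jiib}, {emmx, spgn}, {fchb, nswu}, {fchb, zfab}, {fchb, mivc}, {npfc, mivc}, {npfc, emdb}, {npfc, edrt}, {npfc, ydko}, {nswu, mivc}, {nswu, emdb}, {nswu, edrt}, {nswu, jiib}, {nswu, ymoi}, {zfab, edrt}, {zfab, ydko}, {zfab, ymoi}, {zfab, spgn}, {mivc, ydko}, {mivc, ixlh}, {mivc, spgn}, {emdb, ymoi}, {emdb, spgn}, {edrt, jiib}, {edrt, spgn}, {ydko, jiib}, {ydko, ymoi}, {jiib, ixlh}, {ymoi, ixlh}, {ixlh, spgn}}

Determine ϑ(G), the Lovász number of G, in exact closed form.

5

Vertex ydko has 6 neighbors: emmx, npfc, zfab, mivc, jiib, ymoi.
deg(fchb) = 6; N(fchb) = {vulr, dhys, emmx, nswu, zfab, mivc}.
N(zfab) = {vulr, fchb, edrt, ydko, ymoi, spgn}, |N(zfab)| = 6.
N(spgn) = {emmx, zfab, mivc, emdb, edrt, ixlh}, |N(spgn)| = 6.
G on 15 vertices is 6-regular; Kneser K(6,2) on C(6,2)=15 vertices.
Distinct eigenvalues (to 3 d.p.): [6.0, 1.0, -3.0].
λ_max=6, λ_min=-3; ϑ = −15·λ_min/(λ_max−λ_min) = 5.
≈ 5.00000000 (to 8 d.p.).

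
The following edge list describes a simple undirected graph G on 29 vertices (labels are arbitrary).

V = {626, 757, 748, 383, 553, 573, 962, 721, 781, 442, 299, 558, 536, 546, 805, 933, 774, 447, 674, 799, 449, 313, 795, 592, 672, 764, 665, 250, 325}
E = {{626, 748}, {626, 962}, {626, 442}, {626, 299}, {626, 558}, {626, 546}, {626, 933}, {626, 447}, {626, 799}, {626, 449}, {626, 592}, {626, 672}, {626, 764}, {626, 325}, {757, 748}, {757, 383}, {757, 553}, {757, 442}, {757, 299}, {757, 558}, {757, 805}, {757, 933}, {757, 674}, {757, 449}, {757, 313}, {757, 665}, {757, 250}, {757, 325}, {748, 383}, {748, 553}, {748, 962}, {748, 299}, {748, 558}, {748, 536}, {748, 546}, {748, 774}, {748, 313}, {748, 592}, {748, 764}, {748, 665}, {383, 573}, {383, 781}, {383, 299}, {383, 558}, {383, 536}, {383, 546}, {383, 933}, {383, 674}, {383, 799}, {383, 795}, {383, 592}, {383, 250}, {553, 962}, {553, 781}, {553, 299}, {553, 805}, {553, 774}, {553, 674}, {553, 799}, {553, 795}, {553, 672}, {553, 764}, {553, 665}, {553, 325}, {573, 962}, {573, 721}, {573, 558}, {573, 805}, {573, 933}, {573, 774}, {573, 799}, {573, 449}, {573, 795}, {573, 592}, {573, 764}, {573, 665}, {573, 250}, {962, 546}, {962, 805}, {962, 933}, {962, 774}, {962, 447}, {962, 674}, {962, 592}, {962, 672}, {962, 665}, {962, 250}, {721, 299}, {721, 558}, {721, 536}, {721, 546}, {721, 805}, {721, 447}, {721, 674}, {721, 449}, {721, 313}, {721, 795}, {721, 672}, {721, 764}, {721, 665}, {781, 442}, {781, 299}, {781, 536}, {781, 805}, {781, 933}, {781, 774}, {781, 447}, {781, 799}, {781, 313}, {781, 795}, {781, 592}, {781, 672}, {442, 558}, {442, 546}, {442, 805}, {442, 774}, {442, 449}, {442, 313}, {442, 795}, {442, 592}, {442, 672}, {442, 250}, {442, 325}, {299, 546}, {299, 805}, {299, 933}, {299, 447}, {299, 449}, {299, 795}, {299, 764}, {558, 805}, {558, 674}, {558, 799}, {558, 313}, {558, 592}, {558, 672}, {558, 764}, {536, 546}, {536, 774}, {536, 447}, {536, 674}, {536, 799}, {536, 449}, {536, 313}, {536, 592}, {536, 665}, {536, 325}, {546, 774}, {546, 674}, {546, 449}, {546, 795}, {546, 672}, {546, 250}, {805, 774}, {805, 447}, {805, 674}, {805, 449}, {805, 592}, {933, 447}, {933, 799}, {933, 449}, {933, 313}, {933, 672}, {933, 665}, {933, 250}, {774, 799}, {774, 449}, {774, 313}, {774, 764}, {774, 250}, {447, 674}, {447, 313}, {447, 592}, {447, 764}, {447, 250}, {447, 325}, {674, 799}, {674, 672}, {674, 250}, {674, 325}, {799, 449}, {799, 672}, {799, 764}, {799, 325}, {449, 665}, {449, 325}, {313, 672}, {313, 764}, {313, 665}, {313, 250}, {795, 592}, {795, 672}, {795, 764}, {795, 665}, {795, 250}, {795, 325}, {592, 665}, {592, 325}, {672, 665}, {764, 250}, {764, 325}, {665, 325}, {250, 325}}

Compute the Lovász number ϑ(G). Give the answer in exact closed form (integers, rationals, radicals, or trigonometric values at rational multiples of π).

deg(449) = 14; N(449) = {626, 757, 573, 721, 442, 299, 536, 546, 805, 933, 774, 799, 665, 325}.
deg(546) = 14; N(546) = {626, 748, 383, 962, 721, 442, 299, 536, 774, 674, 449, 795, 672, 250}.
N(674) = {757, 383, 553, 962, 721, 558, 536, 546, 805, 447, 799, 672, 250, 325}, |N(674)| = 14.
N(933) = {626, 757, 383, 573, 962, 781, 299, 447, 799, 449, 313, 672, 665, 250}, |N(933)| = 14.
Regular of degree 14 on 29 vertices: Paley(29): SR with (k,λ,μ)=(14,6,7).
Distinct eigenvalues (to 3 d.p.): [14.0, 2.193, -3.193].
Lovász (edge-transitive): ϑ = −29·(-sqrt(29)/2 - 1/2)/((14)−(-sqrt(29)/2 - 1/2)) = sqrt(29).
Numerically 5.385164807.

sqrt(29)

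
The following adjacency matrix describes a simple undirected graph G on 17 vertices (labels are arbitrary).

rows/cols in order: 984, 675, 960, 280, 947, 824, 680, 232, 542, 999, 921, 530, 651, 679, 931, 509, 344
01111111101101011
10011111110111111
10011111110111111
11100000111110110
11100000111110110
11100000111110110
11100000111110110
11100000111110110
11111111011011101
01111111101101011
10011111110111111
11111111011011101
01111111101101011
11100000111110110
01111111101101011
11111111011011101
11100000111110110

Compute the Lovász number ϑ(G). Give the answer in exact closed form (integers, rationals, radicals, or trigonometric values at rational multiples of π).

7

Vertex 280 has 10 neighbors: 984, 675, 960, 542, 999, 921, 530, 651, 931, 509.
N(947) = {984, 675, 960, 542, 999, 921, 530, 651, 931, 509}, |N(947)| = 10.
Vertex 824 has 10 neighbors: 984, 675, 960, 542, 999, 921, 530, 651, 931, 509.
deg(675) = 14; N(675) = {984, 280, 947, 824, 680, 232, 542, 999, 530, 651, 679, 931, 509, 344}.
G = K_{7,4,3,3}: α = 7 = χ(Ḡ), so ϑ = 7.
ϑ(G) ≈ 7.0000000.
Lovász sandwich 7 ≤ 7 ≤ 7: collapsed.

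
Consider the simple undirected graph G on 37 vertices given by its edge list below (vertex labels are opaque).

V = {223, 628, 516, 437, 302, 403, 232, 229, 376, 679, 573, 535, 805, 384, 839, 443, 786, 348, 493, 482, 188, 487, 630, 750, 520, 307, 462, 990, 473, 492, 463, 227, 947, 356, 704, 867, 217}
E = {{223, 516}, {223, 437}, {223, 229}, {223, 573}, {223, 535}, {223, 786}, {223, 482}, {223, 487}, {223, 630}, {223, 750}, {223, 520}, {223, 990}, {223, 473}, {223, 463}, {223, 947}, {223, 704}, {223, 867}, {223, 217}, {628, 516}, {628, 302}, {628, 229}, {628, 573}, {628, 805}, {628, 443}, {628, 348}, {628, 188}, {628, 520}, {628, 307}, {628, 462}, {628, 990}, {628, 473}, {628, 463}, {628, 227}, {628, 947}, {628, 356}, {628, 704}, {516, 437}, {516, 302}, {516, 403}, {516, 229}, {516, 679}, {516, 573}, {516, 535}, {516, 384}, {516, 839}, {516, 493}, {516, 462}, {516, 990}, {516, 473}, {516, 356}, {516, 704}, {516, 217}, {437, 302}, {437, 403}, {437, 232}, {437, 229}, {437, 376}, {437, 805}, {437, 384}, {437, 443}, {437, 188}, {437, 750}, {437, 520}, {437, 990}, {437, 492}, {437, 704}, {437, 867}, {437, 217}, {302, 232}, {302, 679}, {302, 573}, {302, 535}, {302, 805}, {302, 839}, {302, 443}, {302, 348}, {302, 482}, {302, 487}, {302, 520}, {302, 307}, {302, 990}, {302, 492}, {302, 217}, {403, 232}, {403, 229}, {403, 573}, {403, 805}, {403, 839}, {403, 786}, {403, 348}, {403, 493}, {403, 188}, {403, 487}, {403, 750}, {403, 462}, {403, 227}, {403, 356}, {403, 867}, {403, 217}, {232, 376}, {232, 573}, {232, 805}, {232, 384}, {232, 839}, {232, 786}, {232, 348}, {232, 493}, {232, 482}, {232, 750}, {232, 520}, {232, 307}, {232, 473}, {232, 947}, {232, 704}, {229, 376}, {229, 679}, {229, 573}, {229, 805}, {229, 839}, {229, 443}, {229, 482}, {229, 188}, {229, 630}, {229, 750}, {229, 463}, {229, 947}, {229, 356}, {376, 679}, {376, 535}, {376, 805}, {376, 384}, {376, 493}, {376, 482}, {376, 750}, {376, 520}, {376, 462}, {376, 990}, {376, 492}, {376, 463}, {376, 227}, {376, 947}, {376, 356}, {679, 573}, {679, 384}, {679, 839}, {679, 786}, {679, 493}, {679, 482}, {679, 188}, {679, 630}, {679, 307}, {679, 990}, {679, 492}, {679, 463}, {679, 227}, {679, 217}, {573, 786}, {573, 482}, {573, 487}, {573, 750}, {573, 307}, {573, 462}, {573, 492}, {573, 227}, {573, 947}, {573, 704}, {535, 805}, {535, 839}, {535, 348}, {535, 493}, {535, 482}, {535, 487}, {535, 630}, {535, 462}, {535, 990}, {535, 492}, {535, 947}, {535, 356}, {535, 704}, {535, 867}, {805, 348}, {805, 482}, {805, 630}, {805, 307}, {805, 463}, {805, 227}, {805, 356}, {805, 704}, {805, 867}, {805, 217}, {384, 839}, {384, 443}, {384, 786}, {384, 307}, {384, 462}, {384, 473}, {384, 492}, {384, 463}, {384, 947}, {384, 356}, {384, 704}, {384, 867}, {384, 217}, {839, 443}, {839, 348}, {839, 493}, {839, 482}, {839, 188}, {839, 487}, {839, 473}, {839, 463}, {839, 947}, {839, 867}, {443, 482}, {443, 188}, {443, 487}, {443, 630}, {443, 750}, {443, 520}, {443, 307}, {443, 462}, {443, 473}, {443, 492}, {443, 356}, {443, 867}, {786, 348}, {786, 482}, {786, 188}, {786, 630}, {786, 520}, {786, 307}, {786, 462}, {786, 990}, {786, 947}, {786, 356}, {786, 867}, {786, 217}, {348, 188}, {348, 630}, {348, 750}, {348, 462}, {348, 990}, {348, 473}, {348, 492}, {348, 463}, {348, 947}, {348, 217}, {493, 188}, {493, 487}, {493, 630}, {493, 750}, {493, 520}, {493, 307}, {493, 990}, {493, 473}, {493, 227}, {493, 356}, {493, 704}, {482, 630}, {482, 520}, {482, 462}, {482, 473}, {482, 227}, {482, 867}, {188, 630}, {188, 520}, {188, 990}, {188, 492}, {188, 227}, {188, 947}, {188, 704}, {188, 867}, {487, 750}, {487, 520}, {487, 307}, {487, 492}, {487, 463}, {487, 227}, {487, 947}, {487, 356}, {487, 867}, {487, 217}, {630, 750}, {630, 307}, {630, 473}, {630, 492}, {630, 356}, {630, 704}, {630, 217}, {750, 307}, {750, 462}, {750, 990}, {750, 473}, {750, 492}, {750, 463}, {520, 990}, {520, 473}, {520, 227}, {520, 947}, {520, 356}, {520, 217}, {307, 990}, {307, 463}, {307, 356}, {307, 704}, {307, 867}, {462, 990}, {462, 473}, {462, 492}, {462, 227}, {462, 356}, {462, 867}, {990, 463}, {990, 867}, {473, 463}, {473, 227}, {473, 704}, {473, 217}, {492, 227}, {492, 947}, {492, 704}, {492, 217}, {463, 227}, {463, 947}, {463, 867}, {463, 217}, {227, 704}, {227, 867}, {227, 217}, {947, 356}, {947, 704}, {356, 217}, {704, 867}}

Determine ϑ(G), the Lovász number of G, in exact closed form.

N(403) = {516, 437, 232, 229, 573, 805, 839, 786, 348, 493, 188, 487, 750, 462, 227, 356, 867, 217}, |N(403)| = 18.
Vertex 839 has 18 neighbors: 516, 302, 403, 232, 229, 679, 535, 384, 443, 348, 493, 482, 188, 487, 473, 463, 947, 867.
deg(516) = 18; N(516) = {223, 628, 437, 302, 403, 229, 679, 573, 535, 384, 839, 493, 462, 990, 473, 356, 704, 217}.
deg(223) = 18; N(223) = {516, 437, 229, 573, 535, 786, 482, 487, 630, 750, 520, 990, 473, 463, 947, 704, 867, 217}.
18-regular, N=37; Paley(37): SR with (k,λ,μ)=(18,8,9).
Distinct eigenvalues (to 3 d.p.): [18.0, 2.541, -3.541].
Lovász (edge-transitive): ϑ = −37·(-sqrt(37)/2 - 1/2)/((18)−(-sqrt(37)/2 - 1/2)) = sqrt(37).
≈ 6.0828 (to 4 d.p.).

sqrt(37)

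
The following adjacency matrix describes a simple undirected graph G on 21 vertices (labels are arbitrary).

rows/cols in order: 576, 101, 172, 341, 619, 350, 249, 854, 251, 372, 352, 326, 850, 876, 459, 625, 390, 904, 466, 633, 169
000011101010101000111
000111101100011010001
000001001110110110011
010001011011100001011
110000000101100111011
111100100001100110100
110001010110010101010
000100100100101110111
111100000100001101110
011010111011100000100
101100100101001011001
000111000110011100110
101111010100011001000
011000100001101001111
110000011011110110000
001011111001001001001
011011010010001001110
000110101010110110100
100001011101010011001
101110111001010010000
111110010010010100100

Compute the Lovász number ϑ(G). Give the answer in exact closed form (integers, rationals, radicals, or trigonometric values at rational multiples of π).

6

deg(904) = 10; N(904) = {341, 619, 249, 251, 352, 850, 876, 625, 390, 466}.
Vertex 619 has 10 neighbors: 576, 101, 372, 326, 850, 625, 390, 904, 633, 169.
N(350) = {576, 101, 172, 341, 249, 326, 850, 625, 390, 466}, |N(350)| = 10.
Vertex 101 has 10 neighbors: 341, 619, 350, 249, 251, 372, 876, 459, 390, 169.
21-vertex 10-regular graph: Kneser K(7,2) on C(7,2)=21 vertices.
A has 3 distinct eigenvalues ≈ [10.0, 1.0, -4.0].
λ_max=10, λ_min=-4; ϑ = −21·λ_min/(λ_max−λ_min) = 6.
≈ 6.00000000 (to 8 d.p.).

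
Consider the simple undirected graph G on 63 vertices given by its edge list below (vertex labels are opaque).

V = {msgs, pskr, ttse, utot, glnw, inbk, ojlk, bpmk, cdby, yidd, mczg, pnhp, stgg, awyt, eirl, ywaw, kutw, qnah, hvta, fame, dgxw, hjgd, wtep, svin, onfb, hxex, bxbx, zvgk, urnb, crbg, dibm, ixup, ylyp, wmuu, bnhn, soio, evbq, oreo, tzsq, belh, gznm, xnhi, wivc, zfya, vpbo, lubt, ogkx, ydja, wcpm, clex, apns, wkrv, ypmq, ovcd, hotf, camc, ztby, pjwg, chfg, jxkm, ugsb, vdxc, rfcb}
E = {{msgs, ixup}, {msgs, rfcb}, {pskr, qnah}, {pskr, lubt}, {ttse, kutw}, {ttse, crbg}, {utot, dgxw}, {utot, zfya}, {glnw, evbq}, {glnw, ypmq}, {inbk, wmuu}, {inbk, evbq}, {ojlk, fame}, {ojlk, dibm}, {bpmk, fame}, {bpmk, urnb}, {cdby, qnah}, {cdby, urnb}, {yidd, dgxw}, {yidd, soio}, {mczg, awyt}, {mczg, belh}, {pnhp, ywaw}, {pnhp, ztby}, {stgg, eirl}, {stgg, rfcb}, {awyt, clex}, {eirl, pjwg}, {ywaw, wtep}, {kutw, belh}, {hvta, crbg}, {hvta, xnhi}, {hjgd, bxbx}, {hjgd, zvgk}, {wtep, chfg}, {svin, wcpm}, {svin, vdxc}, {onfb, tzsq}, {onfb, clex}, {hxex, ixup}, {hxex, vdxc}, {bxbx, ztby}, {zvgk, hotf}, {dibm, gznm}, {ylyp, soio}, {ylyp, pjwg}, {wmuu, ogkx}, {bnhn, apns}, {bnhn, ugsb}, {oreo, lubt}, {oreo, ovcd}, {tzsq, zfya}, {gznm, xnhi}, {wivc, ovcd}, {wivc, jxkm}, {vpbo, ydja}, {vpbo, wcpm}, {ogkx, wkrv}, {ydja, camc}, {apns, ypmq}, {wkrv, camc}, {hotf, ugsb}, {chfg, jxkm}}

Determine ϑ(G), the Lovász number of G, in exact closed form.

deg(ypmq) = 2; N(ypmq) = {glnw, apns}.
deg(wivc) = 2; N(wivc) = {ovcd, jxkm}.
N(wkrv) = {ogkx, camc}, |N(wkrv)| = 2.
N(zvgk) = {hjgd, hotf}, |N(zvgk)| = 2.
G on 63 vertices is 2-regular; this is C_{63}, the 63-cycle.
The 32 distinct eigenvalues: [2.0, 1.99, 1.96, 1.911, 1.843, 1.756, 1.652, 1.532, 1.396, 1.247, 1.085, 0.912, 0.731, 0.542, 0.347, 0.149, -0.05, -0.249, -0.445, -0.637, -0.823, -1.0, -1.167, -1.323, -1.466, -1.594, -1.707, -1.802, -1.879, -1.938, -1.978, -1.998].
Lovász: ϑ = −63(-2*cos(pi/63))/(2+-(-1)*2*cos(pi/63)) = 63*cos(pi/63)/(cos(pi/63) + 1).
≈ 31.4804093 (to 7 d.p.).
Check 31 ≤ 63*cos(pi/63)/(cos(pi/63) + 1) ≤ 32: both strict.

63*cos(pi/63)/(cos(pi/63) + 1)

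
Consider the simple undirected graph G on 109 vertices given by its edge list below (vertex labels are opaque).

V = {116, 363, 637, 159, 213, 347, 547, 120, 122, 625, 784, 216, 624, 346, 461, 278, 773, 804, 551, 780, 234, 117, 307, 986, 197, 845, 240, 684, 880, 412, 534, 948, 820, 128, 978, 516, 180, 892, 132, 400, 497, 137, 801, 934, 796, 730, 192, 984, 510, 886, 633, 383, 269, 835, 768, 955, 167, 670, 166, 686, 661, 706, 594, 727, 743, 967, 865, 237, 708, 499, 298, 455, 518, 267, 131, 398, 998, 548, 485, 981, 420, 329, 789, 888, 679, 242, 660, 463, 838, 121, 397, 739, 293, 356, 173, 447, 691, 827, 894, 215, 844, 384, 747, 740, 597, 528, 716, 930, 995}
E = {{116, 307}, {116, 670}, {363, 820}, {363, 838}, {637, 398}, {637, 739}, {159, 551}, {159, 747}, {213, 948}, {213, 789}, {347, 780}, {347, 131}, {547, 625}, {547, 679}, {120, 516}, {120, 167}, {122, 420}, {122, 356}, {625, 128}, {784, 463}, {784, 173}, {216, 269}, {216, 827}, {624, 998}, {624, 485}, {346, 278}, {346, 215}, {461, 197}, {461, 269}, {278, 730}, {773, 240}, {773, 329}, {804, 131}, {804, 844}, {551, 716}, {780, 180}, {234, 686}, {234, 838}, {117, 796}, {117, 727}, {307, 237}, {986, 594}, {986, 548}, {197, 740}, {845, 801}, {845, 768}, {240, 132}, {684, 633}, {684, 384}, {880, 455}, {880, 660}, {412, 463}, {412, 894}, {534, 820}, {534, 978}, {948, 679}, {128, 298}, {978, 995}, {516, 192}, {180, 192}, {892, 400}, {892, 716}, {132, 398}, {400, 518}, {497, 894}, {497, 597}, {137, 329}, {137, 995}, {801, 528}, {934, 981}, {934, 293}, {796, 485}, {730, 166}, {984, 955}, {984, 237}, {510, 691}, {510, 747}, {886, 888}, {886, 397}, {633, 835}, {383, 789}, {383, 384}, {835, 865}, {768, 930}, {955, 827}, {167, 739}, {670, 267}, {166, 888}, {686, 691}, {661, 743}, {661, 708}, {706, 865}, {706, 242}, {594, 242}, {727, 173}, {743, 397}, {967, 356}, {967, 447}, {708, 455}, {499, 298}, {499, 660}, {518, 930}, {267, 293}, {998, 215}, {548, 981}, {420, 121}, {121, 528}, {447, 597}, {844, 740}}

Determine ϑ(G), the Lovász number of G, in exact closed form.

N(347) = {780, 131}, |N(347)| = 2.
Vertex 122 has 2 neighbors: 420, 356.
N(727) = {117, 173}, |N(727)| = 2.
deg(594) = 2; N(594) = {986, 242}.
Every vertex has degree 2 (N=109); this is C_{109}, the 109-cycle.
Distinct eigenvalues (to 5 d.p.): [2.0, 1.99668, 1.98672, 1.97017, 1.94707, 1.9175, 1.88157, 1.83938, 1.79108, 1.73683, 1.67682, 1.61123, 1.54029, 1.46424, 1.38332, 1.2978, 1.20797, 1.11413, 1.01659, 0.91568, 0.81172, 0.70506, 0.59606, 0.48509, 0.3725, 0.25867, 0.14399, 0.02882, -0.08644, -0.20141, -0.31572, -0.42897, -0.5408, -0.65083, -0.7587, -0.86406, -0.96654, -1.06581, -1.16154, -1.25341, -1.34111, -1.42437, -1.50289, -1.57642, -1.64471, -1.70754, -1.76469, -1.81598, -1.86125, -1.90032, -1.93309, -1.95943, -1.97927, -1.99253, -1.99917].
λ_max=2, λ_min=-2*cos(pi/109); ϑ = −109·λ_min/(λ_max−λ_min) = 109*cos(pi/109)/(cos(pi/109) + 1).
≈ 54.4887 (to 4 d.p.).
Check 54 ≤ 109*cos(pi/109)/(cos(pi/109) + 1) ≤ 55: both strict.

109*cos(pi/109)/(cos(pi/109) + 1)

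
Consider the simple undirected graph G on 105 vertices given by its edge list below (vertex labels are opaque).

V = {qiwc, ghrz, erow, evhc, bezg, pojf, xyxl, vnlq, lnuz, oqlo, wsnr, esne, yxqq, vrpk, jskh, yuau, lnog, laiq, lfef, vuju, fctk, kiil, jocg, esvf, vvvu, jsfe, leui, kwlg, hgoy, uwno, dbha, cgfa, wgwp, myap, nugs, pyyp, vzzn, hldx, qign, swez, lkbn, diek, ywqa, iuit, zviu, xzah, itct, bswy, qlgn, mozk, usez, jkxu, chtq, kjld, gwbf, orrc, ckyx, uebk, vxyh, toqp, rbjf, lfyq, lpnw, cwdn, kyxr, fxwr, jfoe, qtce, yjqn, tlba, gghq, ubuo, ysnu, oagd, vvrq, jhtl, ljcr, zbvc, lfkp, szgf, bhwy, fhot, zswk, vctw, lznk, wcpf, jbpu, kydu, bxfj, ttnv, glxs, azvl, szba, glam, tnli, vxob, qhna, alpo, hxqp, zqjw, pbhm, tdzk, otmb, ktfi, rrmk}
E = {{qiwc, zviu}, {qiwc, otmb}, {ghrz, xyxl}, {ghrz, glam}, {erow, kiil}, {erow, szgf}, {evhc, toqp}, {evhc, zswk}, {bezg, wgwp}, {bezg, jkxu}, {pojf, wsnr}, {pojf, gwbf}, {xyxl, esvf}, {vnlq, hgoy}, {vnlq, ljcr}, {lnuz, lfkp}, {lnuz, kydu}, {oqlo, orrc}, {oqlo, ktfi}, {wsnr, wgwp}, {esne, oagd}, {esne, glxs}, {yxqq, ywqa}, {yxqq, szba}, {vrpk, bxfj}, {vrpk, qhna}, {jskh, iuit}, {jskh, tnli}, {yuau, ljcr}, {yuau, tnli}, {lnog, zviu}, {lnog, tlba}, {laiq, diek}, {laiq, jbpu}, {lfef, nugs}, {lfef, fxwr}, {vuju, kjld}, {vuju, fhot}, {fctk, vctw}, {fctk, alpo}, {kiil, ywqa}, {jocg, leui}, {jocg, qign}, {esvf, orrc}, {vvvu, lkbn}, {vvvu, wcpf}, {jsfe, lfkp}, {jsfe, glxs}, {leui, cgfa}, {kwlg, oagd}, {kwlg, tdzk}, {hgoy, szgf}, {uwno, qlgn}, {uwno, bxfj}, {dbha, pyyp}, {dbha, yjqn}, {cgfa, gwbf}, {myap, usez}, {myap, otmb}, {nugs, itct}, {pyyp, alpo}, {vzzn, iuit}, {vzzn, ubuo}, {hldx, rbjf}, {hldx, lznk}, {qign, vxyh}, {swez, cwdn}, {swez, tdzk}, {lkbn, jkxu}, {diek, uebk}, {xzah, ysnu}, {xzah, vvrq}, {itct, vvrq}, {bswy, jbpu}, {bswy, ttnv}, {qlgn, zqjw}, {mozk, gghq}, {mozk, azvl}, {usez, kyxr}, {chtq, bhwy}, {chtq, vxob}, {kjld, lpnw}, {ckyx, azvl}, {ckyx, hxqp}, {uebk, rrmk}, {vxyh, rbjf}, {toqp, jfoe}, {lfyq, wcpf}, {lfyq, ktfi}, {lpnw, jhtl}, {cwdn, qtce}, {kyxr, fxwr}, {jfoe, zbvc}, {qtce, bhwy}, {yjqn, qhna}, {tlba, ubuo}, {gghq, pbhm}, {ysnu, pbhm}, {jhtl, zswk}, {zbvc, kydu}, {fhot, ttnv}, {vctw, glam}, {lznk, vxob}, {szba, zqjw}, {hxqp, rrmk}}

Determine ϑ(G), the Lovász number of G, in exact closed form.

Vertex oqlo has 2 neighbors: orrc, ktfi.
N(diek) = {laiq, uebk}, |N(diek)| = 2.
Vertex lznk has 2 neighbors: hldx, vxob.
N(pbhm) = {gghq, ysnu}, |N(pbhm)| = 2.
Every vertex has degree 2 (N=105); the odd cycle C_{105}.
Distinct eigenvalues (to 4 d.p.): [2.0, 1.9964, 1.9857, 1.9679, 1.943, 1.9111, 1.8725, 1.8271, 1.7752, 1.7169, 1.6525, 1.5821, 1.5061, 1.4248, 1.3383, 1.247, 1.1512, 1.0514, 0.9477, 0.8407, 0.7307, 0.618, 0.5032, 0.3865, 0.2685, 0.1495, 0.0299, -0.0897, -0.2091, -0.3276, -0.445, -0.5609, -0.6747, -0.7861, -0.8946, -1.0, -1.1018, -1.1996, -1.2932, -1.3821, -1.4661, -1.5448, -1.618, -1.6854, -1.7468, -1.8019, -1.8506, -1.8927, -1.9279, -1.9563, -1.9777, -1.9919, -1.9991].
ϑ = −N·λ_min/(λ_max−λ_min) = −105·(-2*cos(pi/105))/(2−(-2*cos(pi/105))) = 105*cos(pi/105)/(cos(pi/105) + 1).
Numerically 52.488249.
Check 52 ≤ 105*cos(pi/105)/(cos(pi/105) + 1) ≤ 53: both strict.

105*cos(pi/105)/(cos(pi/105) + 1)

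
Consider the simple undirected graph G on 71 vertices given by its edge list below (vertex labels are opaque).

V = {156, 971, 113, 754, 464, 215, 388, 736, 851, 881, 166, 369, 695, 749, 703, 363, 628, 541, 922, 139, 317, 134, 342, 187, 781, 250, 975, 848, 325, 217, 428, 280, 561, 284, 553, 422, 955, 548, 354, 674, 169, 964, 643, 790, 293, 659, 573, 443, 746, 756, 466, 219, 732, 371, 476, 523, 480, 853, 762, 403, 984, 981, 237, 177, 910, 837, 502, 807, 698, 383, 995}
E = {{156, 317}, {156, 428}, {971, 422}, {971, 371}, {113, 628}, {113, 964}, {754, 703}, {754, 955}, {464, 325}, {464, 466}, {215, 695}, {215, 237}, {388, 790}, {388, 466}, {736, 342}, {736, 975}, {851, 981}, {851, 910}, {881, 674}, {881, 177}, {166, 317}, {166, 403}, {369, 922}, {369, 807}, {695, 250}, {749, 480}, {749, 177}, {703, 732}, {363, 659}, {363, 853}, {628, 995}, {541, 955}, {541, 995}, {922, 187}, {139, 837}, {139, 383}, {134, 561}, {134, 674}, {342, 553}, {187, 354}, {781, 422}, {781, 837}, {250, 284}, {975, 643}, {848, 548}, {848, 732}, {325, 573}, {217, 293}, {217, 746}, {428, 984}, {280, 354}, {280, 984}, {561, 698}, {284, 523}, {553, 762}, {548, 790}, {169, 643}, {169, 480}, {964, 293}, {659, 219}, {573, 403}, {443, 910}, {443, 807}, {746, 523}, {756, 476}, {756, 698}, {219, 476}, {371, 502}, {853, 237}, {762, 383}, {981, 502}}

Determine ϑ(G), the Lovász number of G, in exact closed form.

71*cos(pi/71)/(cos(pi/71) + 1)

Vertex 971 has 2 neighbors: 422, 371.
deg(848) = 2; N(848) = {548, 732}.
deg(975) = 2; N(975) = {736, 643}.
N(754) = {703, 955}, |N(754)| = 2.
71-vertex 2-regular graph: connected 2-regular on 71 ⇒ C_{71}.
spec(A) ≈ [2.0, 1.99217, 1.96876, 1.92993, 1.876, 1.80739, 1.72463, 1.62837, 1.51937, 1.39848, 1.26665, 1.1249, 0.97435, 0.81617, 0.6516, 0.48194, 0.3085, 0.13265, -0.04424, -0.22079, -0.3956, -0.56732, -0.7346, -0.89613, -1.05065, -1.19694, -1.33387, -1.46036, -1.57542, -1.67814, -1.76774, -1.8435, -1.90483, -1.95125, -1.98241, -1.99804] (distinct, 5 d.p.).
Lovász: ϑ = −71(-2*cos(pi/71))/(2+-(-1)*2*cos(pi/71)) = 71*cos(pi/71)/(cos(pi/71) + 1).
Numerically 35.4826183.
Sandwich: α(G)=35 ≤ ϑ(G)=71*cos(pi/71)/(cos(pi/71) + 1) ≤ χ(Ḡ)=36 (both strict).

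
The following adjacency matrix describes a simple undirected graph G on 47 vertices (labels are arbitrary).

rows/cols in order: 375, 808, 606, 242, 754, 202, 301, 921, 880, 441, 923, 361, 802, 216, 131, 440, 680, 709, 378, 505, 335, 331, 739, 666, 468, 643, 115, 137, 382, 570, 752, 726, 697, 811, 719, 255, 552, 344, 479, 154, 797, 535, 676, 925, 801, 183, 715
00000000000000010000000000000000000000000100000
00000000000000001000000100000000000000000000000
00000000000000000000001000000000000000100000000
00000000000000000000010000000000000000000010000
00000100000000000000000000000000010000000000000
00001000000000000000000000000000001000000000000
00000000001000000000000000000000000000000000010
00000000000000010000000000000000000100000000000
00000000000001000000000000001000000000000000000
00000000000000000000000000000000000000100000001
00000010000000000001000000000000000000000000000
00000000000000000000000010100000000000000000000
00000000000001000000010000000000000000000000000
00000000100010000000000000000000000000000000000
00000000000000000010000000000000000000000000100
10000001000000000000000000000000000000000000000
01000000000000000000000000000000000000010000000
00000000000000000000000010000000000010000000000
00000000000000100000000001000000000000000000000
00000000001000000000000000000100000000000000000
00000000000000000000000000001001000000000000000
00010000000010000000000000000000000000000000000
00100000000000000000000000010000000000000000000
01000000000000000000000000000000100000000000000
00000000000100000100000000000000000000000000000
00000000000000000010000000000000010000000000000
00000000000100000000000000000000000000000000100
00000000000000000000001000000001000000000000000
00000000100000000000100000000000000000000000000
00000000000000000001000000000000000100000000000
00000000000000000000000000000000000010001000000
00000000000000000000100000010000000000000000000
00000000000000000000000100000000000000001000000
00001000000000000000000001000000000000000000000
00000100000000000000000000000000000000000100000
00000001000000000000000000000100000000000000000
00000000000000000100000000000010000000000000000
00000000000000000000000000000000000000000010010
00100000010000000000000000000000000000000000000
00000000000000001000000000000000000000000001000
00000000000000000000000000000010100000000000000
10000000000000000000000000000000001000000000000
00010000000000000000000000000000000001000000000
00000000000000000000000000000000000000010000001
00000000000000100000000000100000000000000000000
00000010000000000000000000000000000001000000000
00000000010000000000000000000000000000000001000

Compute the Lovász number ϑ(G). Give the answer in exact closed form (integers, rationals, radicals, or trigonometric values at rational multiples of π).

47*cos(pi/47)/(cos(pi/47) + 1)

deg(709) = 2; N(709) = {468, 552}.
Vertex 331 has 2 neighbors: 242, 802.
Vertex 202 has 2 neighbors: 754, 719.
Vertex 255 has 2 neighbors: 921, 570.
Regular of degree 2 on 47 vertices: this is C_{47}, the 47-cycle.
The 24 distinct eigenvalues: [2.0, 1.982155, 1.928938, 1.8413, 1.720803, 1.569599, 1.390385, 1.186359, 0.961164, 0.718816, 0.46364, 0.200191, -0.06683, -0.332659, -0.592551, -0.84187, -1.076165, -1.291256, -1.483304, -1.648883, -1.785038, -1.889338, -1.959923, -1.995534].
λ_max=2, λ_min=-2*cos(pi/47); ϑ = −47·λ_min/(λ_max−λ_min) = 47*cos(pi/47)/(cos(pi/47) + 1).
Numerically 23.47373.
α=23, χ(Ḡ)=24; ϑ=47*cos(pi/47)/(cos(pi/47) + 1) lies between (both strict).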